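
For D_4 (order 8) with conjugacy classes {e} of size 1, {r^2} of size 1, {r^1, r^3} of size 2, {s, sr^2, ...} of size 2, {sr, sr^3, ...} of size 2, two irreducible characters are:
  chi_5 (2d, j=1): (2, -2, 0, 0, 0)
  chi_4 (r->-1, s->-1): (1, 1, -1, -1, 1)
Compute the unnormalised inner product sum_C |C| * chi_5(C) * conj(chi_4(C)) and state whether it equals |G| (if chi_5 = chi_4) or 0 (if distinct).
Sum = 0; so <chi_5, chi_4> = 0 (distinct irreducibles are orthogonal).

Solution. Compute term by term over conjugacy classes (|C| * chi_5(C) * conj(chi_4(C))):
  1*(2)*conj(1) + 1*(-2)*conj(1) + 2*(0)*conj(-1) + 2*(0)*conj(-1) + 2*(0)*conj(1)
  = (2) + (-2) + (0) + (0) + (0)
  = 0.
Dividing by |G| = 8 gives 0/8 = 0, matching the row-orthogonality relation <chi_5, chi_4> = [chi_5 = chi_4].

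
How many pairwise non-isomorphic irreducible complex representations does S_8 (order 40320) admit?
22

Argument: The number of irreducible complex representations of a finite group equals its number of conjugacy classes. Conjugacy classes in S_8 correspond to cycle types, i.e. partitions of 8; there are p(8) = 22 of them, so S_8 (order 40320) has exactly 22 irreducible complex representations.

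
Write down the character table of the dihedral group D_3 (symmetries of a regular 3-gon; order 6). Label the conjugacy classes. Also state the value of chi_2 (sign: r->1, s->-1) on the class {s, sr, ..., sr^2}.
Conjugacy classes: {e} of size 1, {r^1, r^2} of size 2, {s, sr, ..., sr^2} of size 3.
Character table:
  irrep \ class              {e} (size 1)  {r^1, r^2} (size 2)  {s, sr, ..., sr^2} (size 3)
  chi_1 (triv)               1             1                    1                          
  chi_2 (sign: r->1, s->-1)  1             1                    -1                         
  chi_3 (2d, j=1)            2             -1                   0                          

Spot check: chi_2 (sign: r->1, s->-1) on {s, sr, ..., sr^2} = -1.

Derivation: D_3 has order 2*3 = 6 with 3 conjugacy classes, hence 3 irreducibles. Sum of squared dims 1 + 1 + 4 = 6 = |G|. Linear characters come from the abelianisation; the 2-dimensional irreps have character r^k -> 2*cos(2*pi*j*k/3), reflections -> 0.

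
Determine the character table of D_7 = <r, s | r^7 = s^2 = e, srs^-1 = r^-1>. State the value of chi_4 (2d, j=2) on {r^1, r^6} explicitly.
Conjugacy classes: {e} of size 1, {r^1, r^6} of size 2, {r^2, r^5} of size 2, {r^3, r^4} of size 2, {s, sr, ..., sr^6} of size 7.
Character table:
  irrep \ class              {e} (size 1)  {r^1, r^6} (size 2)  {r^2, r^5} (size 2)  {r^3, r^4} (size 2)  {s, sr, ..., sr^6} (size 7)
  chi_1 (triv)               1             1                    1                    1                    1                          
  chi_2 (sign: r->1, s->-1)  1             1                    1                    1                    -1                         
  chi_3 (2d, j=1)            2             2*cos(2*pi/7)        -2*cos(3*pi/7)       -2*cos(pi/7)         0                          
  chi_4 (2d, j=2)            2             -2*cos(3*pi/7)       -2*cos(pi/7)         2*cos(2*pi/7)        0                          
  chi_5 (2d, j=3)            2             -2*cos(pi/7)         2*cos(2*pi/7)        -2*cos(3*pi/7)       0                          

Spot check: chi_4 (2d, j=2) on {r^1, r^6} = -2*cos(3*pi/7).

Reasoning: D_7 has order 2*7 = 14 with 5 conjugacy classes, hence 5 irreducibles. Sum of squared dims 1 + 1 + 4 + 4 + 4 = 14 = |G|. Linear characters come from the abelianisation; the 2-dimensional irreps have character r^k -> 2*cos(2*pi*j*k/7), reflections -> 0.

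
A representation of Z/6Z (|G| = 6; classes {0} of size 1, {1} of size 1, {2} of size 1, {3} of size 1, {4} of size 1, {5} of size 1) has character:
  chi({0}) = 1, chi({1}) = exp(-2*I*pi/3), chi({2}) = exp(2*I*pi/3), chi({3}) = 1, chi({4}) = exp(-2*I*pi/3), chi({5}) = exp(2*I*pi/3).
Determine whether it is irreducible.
Irreducible: <chi, chi> = 1.

Argument: <chi, chi> = (1/|G|) sum_C |C| * |chi(C)|^2 = (1/6)[1*|1|^2 + 1*|exp(-2*I*pi/3)|^2 + 1*|exp(2*I*pi/3)|^2 + 1*|1|^2 + 1*|exp(-2*I*pi/3)|^2 + 1*|exp(2*I*pi/3)|^2]
  = (1/6)[(1) + (1) + (1) + (1) + (1) + (1)] = 6/6 = 1.
(Exp terms are combined using exp(i*s)*conj(exp(i*t)) = exp(i*(s-t)), and sums of them are collapsed using the identity that for every m > 1 the m distinct m-th roots of unity sum to 0, e.g. 1 + exp(2*I*pi/3) + exp(-2*I*pi/3) = 0.)
A character is irreducible iff <chi, chi> = 1, so this representation is irreducible.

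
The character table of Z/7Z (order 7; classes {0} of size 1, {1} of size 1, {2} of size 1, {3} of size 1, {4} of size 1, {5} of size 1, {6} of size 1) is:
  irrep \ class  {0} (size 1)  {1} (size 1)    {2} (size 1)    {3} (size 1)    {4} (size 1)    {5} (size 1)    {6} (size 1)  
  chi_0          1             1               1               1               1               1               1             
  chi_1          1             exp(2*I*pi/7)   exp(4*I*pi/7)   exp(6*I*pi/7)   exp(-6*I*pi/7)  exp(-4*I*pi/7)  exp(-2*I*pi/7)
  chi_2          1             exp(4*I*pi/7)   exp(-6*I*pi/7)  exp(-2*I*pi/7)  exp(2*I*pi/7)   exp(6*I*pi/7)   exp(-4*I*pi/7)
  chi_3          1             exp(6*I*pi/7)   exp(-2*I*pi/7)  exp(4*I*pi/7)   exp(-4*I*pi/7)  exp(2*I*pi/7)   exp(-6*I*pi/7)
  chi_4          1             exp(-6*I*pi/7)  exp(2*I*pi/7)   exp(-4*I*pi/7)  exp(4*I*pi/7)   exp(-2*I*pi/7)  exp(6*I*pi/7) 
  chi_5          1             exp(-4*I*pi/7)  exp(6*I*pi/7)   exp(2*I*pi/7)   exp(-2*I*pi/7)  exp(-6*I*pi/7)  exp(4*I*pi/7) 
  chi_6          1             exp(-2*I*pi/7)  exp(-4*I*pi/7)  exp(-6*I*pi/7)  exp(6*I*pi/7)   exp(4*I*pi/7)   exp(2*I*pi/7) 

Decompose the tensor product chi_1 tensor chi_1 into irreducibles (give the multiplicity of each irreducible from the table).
chi_1 tensor chi_1 = chi_2 (all other irreducibles have multiplicity 0).

Proof sketch: The character of a tensor product is the pointwise product (chi_1 * chi_1)(C) = chi_1(C) * chi_1(C):
  {0}: (1)*(1), {1}: (exp(2*I*pi/7))*(exp(2*I*pi/7)), {2}: (exp(4*I*pi/7))*(exp(4*I*pi/7)), {3}: (exp(6*I*pi/7))*(exp(6*I*pi/7)), {4}: (exp(-6*I*pi/7))*(exp(-6*I*pi/7)), {5}: (exp(-4*I*pi/7))*(exp(-4*I*pi/7)), {6}: (exp(-2*I*pi/7))*(exp(-2*I*pi/7))
so (chi_1 * chi_1) takes values
  {0} -> 1, {1} -> exp(4*I*pi/7), {2} -> exp(-6*I*pi/7), {3} -> exp(-2*I*pi/7), {4} -> exp(2*I*pi/7), {5} -> exp(6*I*pi/7), {6} -> exp(-4*I*pi/7).
Now take the inner product of this character with each irreducible chi from the table, <chi_1*chi_1, chi> = (1/7) sum_C |C| (chi_1*chi_1)(C) conj(chi(C)):
  <chi_1*chi_1, chi_0> = (1/7)[1*(1)*conj(1) + 1*(exp(4*I*pi/7))*conj(1) + 1*(exp(-6*I*pi/7))*conj(1) + 1*(exp(-2*I*pi/7))*conj(1) + 1*(exp(2*I*pi/7))*conj(1) + 1*(exp(6*I*pi/7))*conj(1) + 1*(exp(-4*I*pi/7))*conj(1)]
      = (1/7)[(1) + (exp(4*I*pi/7)) + (exp(-6*I*pi/7)) + (exp(-2*I*pi/7)) + (exp(2*I*pi/7)) + (exp(6*I*pi/7)) + (exp(-4*I*pi/7))] = 0/7 = 0
  <chi_1*chi_1, chi_1> = (1/7)[1*(1)*conj(1) + 1*(exp(4*I*pi/7))*conj(exp(2*I*pi/7)) + 1*(exp(-6*I*pi/7))*conj(exp(4*I*pi/7)) + 1*(exp(-2*I*pi/7))*conj(exp(6*I*pi/7)) + 1*(exp(2*I*pi/7))*conj(exp(-6*I*pi/7)) + 1*(exp(6*I*pi/7))*conj(exp(-4*I*pi/7)) + 1*(exp(-4*I*pi/7))*conj(exp(-2*I*pi/7))]
      = (1/7)[(1) + (exp(2*I*pi/7)) + (exp(4*I*pi/7)) + (exp(6*I*pi/7)) + (exp(-6*I*pi/7)) + (exp(-4*I*pi/7)) + (exp(-2*I*pi/7))] = 0/7 = 0
  <chi_1*chi_1, chi_2> = (1/7)[1*(1)*conj(1) + 1*(exp(4*I*pi/7))*conj(exp(4*I*pi/7)) + 1*(exp(-6*I*pi/7))*conj(exp(-6*I*pi/7)) + 1*(exp(-2*I*pi/7))*conj(exp(-2*I*pi/7)) + 1*(exp(2*I*pi/7))*conj(exp(2*I*pi/7)) + 1*(exp(6*I*pi/7))*conj(exp(6*I*pi/7)) + 1*(exp(-4*I*pi/7))*conj(exp(-4*I*pi/7))]
      = (1/7)[(1) + (1) + (1) + (1) + (1) + (1) + (1)] = 7/7 = 1
  <chi_1*chi_1, chi_3> = (1/7)[1*(1)*conj(1) + 1*(exp(4*I*pi/7))*conj(exp(6*I*pi/7)) + 1*(exp(-6*I*pi/7))*conj(exp(-2*I*pi/7)) + 1*(exp(-2*I*pi/7))*conj(exp(4*I*pi/7)) + 1*(exp(2*I*pi/7))*conj(exp(-4*I*pi/7)) + 1*(exp(6*I*pi/7))*conj(exp(2*I*pi/7)) + 1*(exp(-4*I*pi/7))*conj(exp(-6*I*pi/7))]
      = (1/7)[(1) + (exp(-2*I*pi/7)) + (exp(-4*I*pi/7)) + (exp(-6*I*pi/7)) + (exp(6*I*pi/7)) + (exp(4*I*pi/7)) + (exp(2*I*pi/7))] = 0/7 = 0
  <chi_1*chi_1, chi_4> = (1/7)[1*(1)*conj(1) + 1*(exp(4*I*pi/7))*conj(exp(-6*I*pi/7)) + 1*(exp(-6*I*pi/7))*conj(exp(2*I*pi/7)) + 1*(exp(-2*I*pi/7))*conj(exp(-4*I*pi/7)) + 1*(exp(2*I*pi/7))*conj(exp(4*I*pi/7)) + 1*(exp(6*I*pi/7))*conj(exp(-2*I*pi/7)) + 1*(exp(-4*I*pi/7))*conj(exp(6*I*pi/7))]
      = (1/7)[(1) + (exp(-4*I*pi/7)) + (exp(6*I*pi/7)) + (exp(2*I*pi/7)) + (exp(-2*I*pi/7)) + (exp(-6*I*pi/7)) + (exp(4*I*pi/7))] = 0/7 = 0
  <chi_1*chi_1, chi_5> = (1/7)[1*(1)*conj(1) + 1*(exp(4*I*pi/7))*conj(exp(-4*I*pi/7)) + 1*(exp(-6*I*pi/7))*conj(exp(6*I*pi/7)) + 1*(exp(-2*I*pi/7))*conj(exp(2*I*pi/7)) + 1*(exp(2*I*pi/7))*conj(exp(-2*I*pi/7)) + 1*(exp(6*I*pi/7))*conj(exp(-6*I*pi/7)) + 1*(exp(-4*I*pi/7))*conj(exp(4*I*pi/7))]
      = (1/7)[(1) + (exp(-6*I*pi/7)) + (exp(2*I*pi/7)) + (exp(-4*I*pi/7)) + (exp(4*I*pi/7)) + (exp(-2*I*pi/7)) + (exp(6*I*pi/7))] = 0/7 = 0
  <chi_1*chi_1, chi_6> = (1/7)[1*(1)*conj(1) + 1*(exp(4*I*pi/7))*conj(exp(-2*I*pi/7)) + 1*(exp(-6*I*pi/7))*conj(exp(-4*I*pi/7)) + 1*(exp(-2*I*pi/7))*conj(exp(-6*I*pi/7)) + 1*(exp(2*I*pi/7))*conj(exp(6*I*pi/7)) + 1*(exp(6*I*pi/7))*conj(exp(4*I*pi/7)) + 1*(exp(-4*I*pi/7))*conj(exp(2*I*pi/7))]
      = (1/7)[(1) + (exp(6*I*pi/7)) + (exp(-2*I*pi/7)) + (exp(4*I*pi/7)) + (exp(-4*I*pi/7)) + (exp(2*I*pi/7)) + (exp(-6*I*pi/7))] = 0/7 = 0
(Exp terms are combined using exp(i*s)*conj(exp(i*t)) = exp(i*(s-t)), and sums of them are collapsed using the identity that for every m > 1 the m distinct m-th roots of unity sum to 0, e.g. 1 + exp(2*I*pi/3) + exp(-2*I*pi/3) = 0.)
Hence the multiplicities are chi_2: 1. Dimension check: dim(chi_1)*dim(chi_1) = 1*1 = 1 and sum (mult * dim) = 1*1 = 1.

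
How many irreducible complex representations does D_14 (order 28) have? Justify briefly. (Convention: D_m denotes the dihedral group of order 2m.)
10

Why: The number of irreducible complex representations of a finite group equals its number of conjugacy classes. D_14 has 10 conjugacy classes (n/2 + 3 for n even), so D_14 (order 28) has exactly 10 irreducible complex representations.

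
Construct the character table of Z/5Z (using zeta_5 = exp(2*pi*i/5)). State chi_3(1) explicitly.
Character table of Z/5Z (irreps indexed chi_0,...,chi_4 with chi_k(m) = zeta_5^(k*m), zeta_5 = exp(2*pi*i/5)):
  irrep \ class  {0} (size 1)  {1} (size 1)    {2} (size 1)    {3} (size 1)    {4} (size 1)  
  chi_0          1             1               1               1               1             
  chi_1          1             exp(2*I*pi/5)   exp(4*I*pi/5)   exp(-4*I*pi/5)  exp(-2*I*pi/5)
  chi_2          1             exp(4*I*pi/5)   exp(-2*I*pi/5)  exp(2*I*pi/5)   exp(-4*I*pi/5)
  chi_3          1             exp(-4*I*pi/5)  exp(2*I*pi/5)   exp(-2*I*pi/5)  exp(4*I*pi/5) 
  chi_4          1             exp(-2*I*pi/5)  exp(-4*I*pi/5)  exp(4*I*pi/5)   exp(2*I*pi/5) 

Spot check: chi_3(1) = zeta_5^(3*1) = zeta_5^3 = exp(-4*I*pi/5).

Proof sketch: Z/5Z is abelian, so all 5 irreducible complex representations are 1-dimensional. They are given by chi_k(m) = zeta_5^(k*m) for k = 0,...,4. Row orthogonality: sum_m chi_k(m) conj(chi_l(m)) = 5 * [k = l].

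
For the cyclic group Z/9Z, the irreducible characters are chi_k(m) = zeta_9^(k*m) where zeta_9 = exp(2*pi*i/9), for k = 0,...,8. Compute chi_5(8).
chi_5(8) = zeta_9^40 = exp(8*I*pi/9)

Reasoning: chi_5(8) = zeta_9^(5*8) = zeta_9^40. Since zeta_9^9 = 1, this equals zeta_9^4 = exp(2*pi*i*4/9) = exp(8*I*pi/9).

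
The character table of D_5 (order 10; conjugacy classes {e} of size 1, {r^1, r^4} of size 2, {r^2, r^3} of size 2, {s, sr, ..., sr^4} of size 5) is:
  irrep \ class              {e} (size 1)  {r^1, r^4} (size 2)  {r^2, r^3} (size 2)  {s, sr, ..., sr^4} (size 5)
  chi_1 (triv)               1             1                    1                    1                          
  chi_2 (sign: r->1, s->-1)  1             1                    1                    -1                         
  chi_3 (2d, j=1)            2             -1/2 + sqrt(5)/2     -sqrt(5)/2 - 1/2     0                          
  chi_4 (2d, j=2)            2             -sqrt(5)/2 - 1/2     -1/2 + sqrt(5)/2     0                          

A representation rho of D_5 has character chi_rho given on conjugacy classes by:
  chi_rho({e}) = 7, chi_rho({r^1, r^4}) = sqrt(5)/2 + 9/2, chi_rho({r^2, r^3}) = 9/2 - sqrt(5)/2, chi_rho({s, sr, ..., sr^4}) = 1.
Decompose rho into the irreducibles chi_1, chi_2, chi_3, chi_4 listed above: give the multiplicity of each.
Multiplicities: chi_1: 3, chi_2: 2, chi_3: 1, chi_4: 0.

Details: Use <chi_rho, chi> = (1/|G|) sum_C |C| * chi_rho(C) * conj(chi(C)) with |G| = 10 for each irreducible chi in the table:
  <chi_rho, chi_1> = (1/10)[1*(7)*conj(1) + 2*(sqrt(5)/2 + 9/2)*conj(1) + 2*(9/2 - sqrt(5)/2)*conj(1) + 5*(1)*conj(1)]
      = (1/10)[(7) + (sqrt(5) + 9) + (9 - sqrt(5)) + (5)] = 30/10 = 3
  <chi_rho, chi_2> = (1/10)[1*(7)*conj(1) + 2*(sqrt(5)/2 + 9/2)*conj(1) + 2*(9/2 - sqrt(5)/2)*conj(1) + 5*(1)*conj(-1)]
      = (1/10)[(7) + (sqrt(5) + 9) + (9 - sqrt(5)) + (-5)] = 20/10 = 2
  <chi_rho, chi_3> = (1/10)[1*(7)*conj(2) + 2*(sqrt(5)/2 + 9/2)*conj(-1/2 + sqrt(5)/2) + 2*(9/2 - sqrt(5)/2)*conj(-sqrt(5)/2 - 1/2) + 5*(1)*conj(0)]
      = (1/10)[(14) + (-2 + 4*sqrt(5)) + (-4*sqrt(5) - 2) + (0)] = 10/10 = 1
  <chi_rho, chi_4> = (1/10)[1*(7)*conj(2) + 2*(sqrt(5)/2 + 9/2)*conj(-sqrt(5)/2 - 1/2) + 2*(9/2 - sqrt(5)/2)*conj(-1/2 + sqrt(5)/2) + 5*(1)*conj(0)]
      = (1/10)[(14) + (-5*sqrt(5) - 7) + (-7 + 5*sqrt(5)) + (0)] = 0/10 = 0
Dimension check: dim(rho) = sum (mult * dim) = 3*1 + 2*1 + 1*2 + 0*2 = 7 = chi_rho(e) = 7.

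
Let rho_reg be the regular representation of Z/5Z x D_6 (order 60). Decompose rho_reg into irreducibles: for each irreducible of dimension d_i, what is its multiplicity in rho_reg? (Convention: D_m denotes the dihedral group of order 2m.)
Each irreducible V_i of dimension d_i appears with multiplicity d_i, i.e. rho_reg = (direct sum over all irreducibles V_i) d_i V_i. The irreducible dimensions for Z/5Z x D_6 are 1, 1, 1, 1, 1, 1, 1, 1, 1, 1, 1, 1, 1, 1, 1, 1, 1, 1, 1, 1, 2, 2, 2, 2, 2, 2, 2, 2, 2, 2: 20 irreducibles of dimension 1, each with multiplicity 1; 10 irreducibles of dimension 2, each with multiplicity 2. Total dimension 20*1*1 + 10*2*2 = 60 = |G|.

General theorem: in the regular representation of a finite group G, each irreducible appears with multiplicity equal to its dimension. Check: dim(rho_reg) = sum d_i^2 = 1 + 1 + 1 + 1 + 1 + 1 + 1 + 1 + 1 + 1 + 1 + 1 + 1 + 1 + 1 + 1 + 1 + 1 + 1 + 1 + 4 + 4 + 4 + 4 + 4 + 4 + 4 + 4 + 4 + 4 = 60 = |G|.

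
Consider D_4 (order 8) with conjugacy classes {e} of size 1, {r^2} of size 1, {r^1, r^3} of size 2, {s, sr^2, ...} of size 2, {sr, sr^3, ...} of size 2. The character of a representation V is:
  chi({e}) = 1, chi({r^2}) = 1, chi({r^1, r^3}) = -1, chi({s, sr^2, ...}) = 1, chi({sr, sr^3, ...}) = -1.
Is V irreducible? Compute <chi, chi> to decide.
Irreducible: <chi, chi> = 1.

Solution. <chi, chi> = (1/|G|) sum_C |C| * |chi(C)|^2 = (1/8)[1*|1|^2 + 1*|1|^2 + 2*|-1|^2 + 2*|1|^2 + 2*|-1|^2]
  = (1/8)[(1) + (1) + (2) + (2) + (2)] = 8/8 = 1.
A character is irreducible iff <chi, chi> = 1, so this representation is irreducible.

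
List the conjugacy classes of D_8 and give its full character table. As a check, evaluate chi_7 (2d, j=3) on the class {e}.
Conjugacy classes: {e} of size 1, {r^4} of size 1, {r^1, r^7} of size 2, {r^2, r^6} of size 2, {r^3, r^5} of size 2, {s, sr^2, ...} of size 4, {sr, sr^3, ...} of size 4.
Character table:
  irrep \ class              {e} (size 1)  {r^4} (size 1)  {r^1, r^7} (size 2)  {r^2, r^6} (size 2)  {r^3, r^5} (size 2)  {s, sr^2, ...} (size 4)  {sr, sr^3, ...} (size 4)
  chi_1 (triv)               1             1               1                    1                    1                    1                        1                       
  chi_2 (sign: r->1, s->-1)  1             1               1                    1                    1                    -1                       -1                      
  chi_3 (r->-1, s->1)        1             1               -1                   1                    -1                   1                        -1                      
  chi_4 (r->-1, s->-1)       1             1               -1                   1                    -1                   -1                       1                       
  chi_5 (2d, j=1)            2             -2              sqrt(2)              0                    -sqrt(2)             0                        0                       
  chi_6 (2d, j=2)            2             2               0                    -2                   0                    0                        0                       
  chi_7 (2d, j=3)            2             -2              -sqrt(2)             0                    sqrt(2)              0                        0                       

Spot check: chi_7 (2d, j=3) on {e} = 2.

Why: D_8 has order 2*8 = 16 with 7 conjugacy classes, hence 7 irreducibles. Sum of squared dims 1 + 1 + 1 + 1 + 4 + 4 + 4 = 16 = |G|. Linear characters come from the abelianisation; the 2-dimensional irreps have character r^k -> 2*cos(2*pi*j*k/8), reflections -> 0.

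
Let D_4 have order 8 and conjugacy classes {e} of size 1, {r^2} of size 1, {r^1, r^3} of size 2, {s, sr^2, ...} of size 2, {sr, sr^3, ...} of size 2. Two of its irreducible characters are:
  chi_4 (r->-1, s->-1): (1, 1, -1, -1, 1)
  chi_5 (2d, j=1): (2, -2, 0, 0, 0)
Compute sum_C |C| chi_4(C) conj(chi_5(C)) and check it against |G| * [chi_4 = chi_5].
Sum = 0; so <chi_4, chi_5> = 0 (distinct irreducibles are orthogonal).

Solution. Compute term by term over conjugacy classes (|C| * chi_4(C) * conj(chi_5(C))):
  1*(1)*conj(2) + 1*(1)*conj(-2) + 2*(-1)*conj(0) + 2*(-1)*conj(0) + 2*(1)*conj(0)
  = (2) + (-2) + (0) + (0) + (0)
  = 0.
Dividing by |G| = 8 gives 0/8 = 0, matching the row-orthogonality relation <chi_4, chi_5> = [chi_4 = chi_5].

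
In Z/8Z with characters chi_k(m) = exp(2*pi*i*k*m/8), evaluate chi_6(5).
chi_6(5) = zeta_8^30 = -I

Details: chi_6(5) = zeta_8^(6*5) = zeta_8^30. Since zeta_8^8 = 1, this equals zeta_8^6 = exp(2*pi*i*6/8) = -I.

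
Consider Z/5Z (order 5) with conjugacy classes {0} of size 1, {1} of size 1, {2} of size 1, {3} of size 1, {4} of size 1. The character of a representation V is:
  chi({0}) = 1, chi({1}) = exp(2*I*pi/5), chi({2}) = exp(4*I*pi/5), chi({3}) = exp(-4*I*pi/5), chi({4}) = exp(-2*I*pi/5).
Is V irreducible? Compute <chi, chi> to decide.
Irreducible: <chi, chi> = 1.

Proof sketch: <chi, chi> = (1/|G|) sum_C |C| * |chi(C)|^2 = (1/5)[1*|1|^2 + 1*|exp(2*I*pi/5)|^2 + 1*|exp(4*I*pi/5)|^2 + 1*|exp(-4*I*pi/5)|^2 + 1*|exp(-2*I*pi/5)|^2]
  = (1/5)[(1) + (1) + (1) + (1) + (1)] = 5/5 = 1.
(Exp terms are combined using exp(i*s)*conj(exp(i*t)) = exp(i*(s-t)), and sums of them are collapsed using the identity that for every m > 1 the m distinct m-th roots of unity sum to 0, e.g. 1 + exp(2*I*pi/3) + exp(-2*I*pi/3) = 0.)
A character is irreducible iff <chi, chi> = 1, so this representation is irreducible.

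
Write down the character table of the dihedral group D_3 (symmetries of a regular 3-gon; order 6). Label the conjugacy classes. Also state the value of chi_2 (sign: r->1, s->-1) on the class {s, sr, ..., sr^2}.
Conjugacy classes: {e} of size 1, {r^1, r^2} of size 2, {s, sr, ..., sr^2} of size 3.
Character table:
  irrep \ class              {e} (size 1)  {r^1, r^2} (size 2)  {s, sr, ..., sr^2} (size 3)
  chi_1 (triv)               1             1                    1                          
  chi_2 (sign: r->1, s->-1)  1             1                    -1                         
  chi_3 (2d, j=1)            2             -1                   0                          

Spot check: chi_2 (sign: r->1, s->-1) on {s, sr, ..., sr^2} = -1.

Derivation: D_3 has order 2*3 = 6 with 3 conjugacy classes, hence 3 irreducibles. Sum of squared dims 1 + 1 + 4 = 6 = |G|. Linear characters come from the abelianisation; the 2-dimensional irreps have character r^k -> 2*cos(2*pi*j*k/3), reflections -> 0.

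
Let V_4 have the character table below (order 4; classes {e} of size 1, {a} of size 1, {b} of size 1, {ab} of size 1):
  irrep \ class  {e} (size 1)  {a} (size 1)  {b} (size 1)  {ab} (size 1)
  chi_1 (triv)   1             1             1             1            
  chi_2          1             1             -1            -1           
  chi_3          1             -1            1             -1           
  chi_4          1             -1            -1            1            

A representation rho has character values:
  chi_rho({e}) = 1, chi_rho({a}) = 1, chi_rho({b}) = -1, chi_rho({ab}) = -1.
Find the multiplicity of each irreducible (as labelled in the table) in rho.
Multiplicities: chi_1: 0, chi_2: 1, chi_3: 0, chi_4: 0.

Explanation: Use <chi_rho, chi> = (1/|G|) sum_C |C| * chi_rho(C) * conj(chi(C)) with |G| = 4 for each irreducible chi in the table:
  <chi_rho, chi_1> = (1/4)[1*(1)*conj(1) + 1*(1)*conj(1) + 1*(-1)*conj(1) + 1*(-1)*conj(1)]
      = (1/4)[(1) + (1) + (-1) + (-1)] = 0/4 = 0
  <chi_rho, chi_2> = (1/4)[1*(1)*conj(1) + 1*(1)*conj(1) + 1*(-1)*conj(-1) + 1*(-1)*conj(-1)]
      = (1/4)[(1) + (1) + (1) + (1)] = 4/4 = 1
  <chi_rho, chi_3> = (1/4)[1*(1)*conj(1) + 1*(1)*conj(-1) + 1*(-1)*conj(1) + 1*(-1)*conj(-1)]
      = (1/4)[(1) + (-1) + (-1) + (1)] = 0/4 = 0
  <chi_rho, chi_4> = (1/4)[1*(1)*conj(1) + 1*(1)*conj(-1) + 1*(-1)*conj(-1) + 1*(-1)*conj(1)]
      = (1/4)[(1) + (-1) + (1) + (-1)] = 0/4 = 0
Dimension check: dim(rho) = sum (mult * dim) = 0*1 + 1*1 + 0*1 + 0*1 = 1 = chi_rho(e) = 1.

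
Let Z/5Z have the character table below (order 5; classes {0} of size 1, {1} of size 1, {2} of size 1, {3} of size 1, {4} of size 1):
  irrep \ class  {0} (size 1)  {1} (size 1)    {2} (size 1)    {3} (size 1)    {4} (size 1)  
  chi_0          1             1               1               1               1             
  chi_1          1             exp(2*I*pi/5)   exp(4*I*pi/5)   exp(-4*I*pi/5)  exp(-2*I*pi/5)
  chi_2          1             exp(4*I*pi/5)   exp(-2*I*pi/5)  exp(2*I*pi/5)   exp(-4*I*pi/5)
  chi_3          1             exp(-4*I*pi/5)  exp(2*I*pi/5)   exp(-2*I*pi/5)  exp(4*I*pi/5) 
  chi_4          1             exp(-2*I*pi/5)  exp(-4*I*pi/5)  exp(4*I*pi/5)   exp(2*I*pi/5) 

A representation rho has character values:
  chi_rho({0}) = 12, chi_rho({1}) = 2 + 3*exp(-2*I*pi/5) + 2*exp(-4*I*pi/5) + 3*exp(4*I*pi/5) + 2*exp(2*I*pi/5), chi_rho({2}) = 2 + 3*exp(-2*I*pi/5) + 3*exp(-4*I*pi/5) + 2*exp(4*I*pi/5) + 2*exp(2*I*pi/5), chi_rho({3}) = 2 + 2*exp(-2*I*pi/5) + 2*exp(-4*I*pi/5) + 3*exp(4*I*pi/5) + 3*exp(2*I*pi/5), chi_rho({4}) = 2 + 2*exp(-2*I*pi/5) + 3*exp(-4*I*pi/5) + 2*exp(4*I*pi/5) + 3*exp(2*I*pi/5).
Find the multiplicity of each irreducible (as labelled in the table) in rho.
Multiplicities: chi_0: 2, chi_1: 2, chi_2: 3, chi_3: 2, chi_4: 3.

Justification: Use <chi_rho, chi> = (1/|G|) sum_C |C| * chi_rho(C) * conj(chi(C)) with |G| = 5 for each irreducible chi in the table:
  <chi_rho, chi_0> = (1/5)[1*(12)*conj(1) + 1*(2 + 3*exp(-2*I*pi/5) + 2*exp(-4*I*pi/5) + 3*exp(4*I*pi/5) + 2*exp(2*I*pi/5))*conj(1) + 1*(2 + 3*exp(-2*I*pi/5) + 3*exp(-4*I*pi/5) + 2*exp(4*I*pi/5) + 2*exp(2*I*pi/5))*conj(1) + 1*(2 + 2*exp(-2*I*pi/5) + 2*exp(-4*I*pi/5) + 3*exp(4*I*pi/5) + 3*exp(2*I*pi/5))*conj(1) + 1*(2 + 2*exp(-2*I*pi/5) + 3*exp(-4*I*pi/5) + 2*exp(4*I*pi/5) + 3*exp(2*I*pi/5))*conj(1)]
      = (1/5)[(12) + (2 + 3*exp(-2*I*pi/5) + 2*exp(-4*I*pi/5) + 3*exp(4*I*pi/5) + 2*exp(2*I*pi/5)) + (2 + 3*exp(-2*I*pi/5) + 3*exp(-4*I*pi/5) + 2*exp(4*I*pi/5) + 2*exp(2*I*pi/5)) + (2 + 2*exp(-2*I*pi/5) + 2*exp(-4*I*pi/5) + 3*exp(4*I*pi/5) + 3*exp(2*I*pi/5)) + (2 + 2*exp(-2*I*pi/5) + 3*exp(-4*I*pi/5) + 2*exp(4*I*pi/5) + 3*exp(2*I*pi/5))] = 10/5 = 2
  <chi_rho, chi_1> = (1/5)[1*(12)*conj(1) + 1*(2 + 3*exp(-2*I*pi/5) + 2*exp(-4*I*pi/5) + 3*exp(4*I*pi/5) + 2*exp(2*I*pi/5))*conj(exp(2*I*pi/5)) + 1*(2 + 3*exp(-2*I*pi/5) + 3*exp(-4*I*pi/5) + 2*exp(4*I*pi/5) + 2*exp(2*I*pi/5))*conj(exp(4*I*pi/5)) + 1*(2 + 2*exp(-2*I*pi/5) + 2*exp(-4*I*pi/5) + 3*exp(4*I*pi/5) + 3*exp(2*I*pi/5))*conj(exp(-4*I*pi/5)) + 1*(2 + 2*exp(-2*I*pi/5) + 3*exp(-4*I*pi/5) + 2*exp(4*I*pi/5) + 3*exp(2*I*pi/5))*conj(exp(-2*I*pi/5))]
      = (1/5)[(12) + (2 + 2*exp(-2*I*pi/5) + 3*exp(-4*I*pi/5) + 2*exp(4*I*pi/5) + 3*exp(2*I*pi/5)) + (2 + 2*exp(-2*I*pi/5) + 2*exp(-4*I*pi/5) + 3*exp(4*I*pi/5) + 3*exp(2*I*pi/5)) + (2 + 3*exp(-2*I*pi/5) + 3*exp(-4*I*pi/5) + 2*exp(4*I*pi/5) + 2*exp(2*I*pi/5)) + (2 + 3*exp(-2*I*pi/5) + 2*exp(-4*I*pi/5) + 3*exp(4*I*pi/5) + 2*exp(2*I*pi/5))] = 10/5 = 2
  <chi_rho, chi_2> = (1/5)[1*(12)*conj(1) + 1*(2 + 3*exp(-2*I*pi/5) + 2*exp(-4*I*pi/5) + 3*exp(4*I*pi/5) + 2*exp(2*I*pi/5))*conj(exp(4*I*pi/5)) + 1*(2 + 3*exp(-2*I*pi/5) + 3*exp(-4*I*pi/5) + 2*exp(4*I*pi/5) + 2*exp(2*I*pi/5))*conj(exp(-2*I*pi/5)) + 1*(2 + 2*exp(-2*I*pi/5) + 2*exp(-4*I*pi/5) + 3*exp(4*I*pi/5) + 3*exp(2*I*pi/5))*conj(exp(2*I*pi/5)) + 1*(2 + 2*exp(-2*I*pi/5) + 3*exp(-4*I*pi/5) + 2*exp(4*I*pi/5) + 3*exp(2*I*pi/5))*conj(exp(-4*I*pi/5))]
      = (1/5)[(12) + (3 + 2*exp(-2*I*pi/5) + 2*exp(-4*I*pi/5) + 3*exp(4*I*pi/5) + 2*exp(2*I*pi/5)) + (3 + 3*exp(-2*I*pi/5) + 2*exp(-4*I*pi/5) + 2*exp(4*I*pi/5) + 2*exp(2*I*pi/5)) + (3 + 2*exp(-2*I*pi/5) + 2*exp(-4*I*pi/5) + 2*exp(4*I*pi/5) + 3*exp(2*I*pi/5)) + (3 + 2*exp(-2*I*pi/5) + 3*exp(-4*I*pi/5) + 2*exp(4*I*pi/5) + 2*exp(2*I*pi/5))] = 15/5 = 3
  <chi_rho, chi_3> = (1/5)[1*(12)*conj(1) + 1*(2 + 3*exp(-2*I*pi/5) + 2*exp(-4*I*pi/5) + 3*exp(4*I*pi/5) + 2*exp(2*I*pi/5))*conj(exp(-4*I*pi/5)) + 1*(2 + 3*exp(-2*I*pi/5) + 3*exp(-4*I*pi/5) + 2*exp(4*I*pi/5) + 2*exp(2*I*pi/5))*conj(exp(2*I*pi/5)) + 1*(2 + 2*exp(-2*I*pi/5) + 2*exp(-4*I*pi/5) + 3*exp(4*I*pi/5) + 3*exp(2*I*pi/5))*conj(exp(-2*I*pi/5)) + 1*(2 + 2*exp(-2*I*pi/5) + 3*exp(-4*I*pi/5) + 2*exp(4*I*pi/5) + 3*exp(2*I*pi/5))*conj(exp(4*I*pi/5))]
      = (1/5)[(12) + (2 + 3*exp(-2*I*pi/5) + 2*exp(-4*I*pi/5) + 2*exp(4*I*pi/5) + 3*exp(2*I*pi/5)) + (2 + 2*exp(-2*I*pi/5) + 3*exp(-4*I*pi/5) + 3*exp(4*I*pi/5) + 2*exp(2*I*pi/5)) + (2 + 2*exp(-2*I*pi/5) + 3*exp(-4*I*pi/5) + 3*exp(4*I*pi/5) + 2*exp(2*I*pi/5)) + (2 + 3*exp(-2*I*pi/5) + 2*exp(-4*I*pi/5) + 2*exp(4*I*pi/5) + 3*exp(2*I*pi/5))] = 10/5 = 2
  <chi_rho, chi_4> = (1/5)[1*(12)*conj(1) + 1*(2 + 3*exp(-2*I*pi/5) + 2*exp(-4*I*pi/5) + 3*exp(4*I*pi/5) + 2*exp(2*I*pi/5))*conj(exp(-2*I*pi/5)) + 1*(2 + 3*exp(-2*I*pi/5) + 3*exp(-4*I*pi/5) + 2*exp(4*I*pi/5) + 2*exp(2*I*pi/5))*conj(exp(-4*I*pi/5)) + 1*(2 + 2*exp(-2*I*pi/5) + 2*exp(-4*I*pi/5) + 3*exp(4*I*pi/5) + 3*exp(2*I*pi/5))*conj(exp(4*I*pi/5)) + 1*(2 + 2*exp(-2*I*pi/5) + 3*exp(-4*I*pi/5) + 2*exp(4*I*pi/5) + 3*exp(2*I*pi/5))*conj(exp(2*I*pi/5))]
      = (1/5)[(12) + (3 + 2*exp(-2*I*pi/5) + 3*exp(-4*I*pi/5) + 2*exp(4*I*pi/5) + 2*exp(2*I*pi/5)) + (3 + 2*exp(-2*I*pi/5) + 2*exp(-4*I*pi/5) + 2*exp(4*I*pi/5) + 3*exp(2*I*pi/5)) + (3 + 3*exp(-2*I*pi/5) + 2*exp(-4*I*pi/5) + 2*exp(4*I*pi/5) + 2*exp(2*I*pi/5)) + (3 + 2*exp(-2*I*pi/5) + 2*exp(-4*I*pi/5) + 3*exp(4*I*pi/5) + 2*exp(2*I*pi/5))] = 15/5 = 3
(Exp terms are combined using exp(i*s)*conj(exp(i*t)) = exp(i*(s-t)), and sums of them are collapsed using the identity that for every m > 1 the m distinct m-th roots of unity sum to 0, e.g. 1 + exp(2*I*pi/3) + exp(-2*I*pi/3) = 0.)
Dimension check: dim(rho) = sum (mult * dim) = 2*1 + 2*1 + 3*1 + 2*1 + 3*1 = 12 = chi_rho(e) = 12.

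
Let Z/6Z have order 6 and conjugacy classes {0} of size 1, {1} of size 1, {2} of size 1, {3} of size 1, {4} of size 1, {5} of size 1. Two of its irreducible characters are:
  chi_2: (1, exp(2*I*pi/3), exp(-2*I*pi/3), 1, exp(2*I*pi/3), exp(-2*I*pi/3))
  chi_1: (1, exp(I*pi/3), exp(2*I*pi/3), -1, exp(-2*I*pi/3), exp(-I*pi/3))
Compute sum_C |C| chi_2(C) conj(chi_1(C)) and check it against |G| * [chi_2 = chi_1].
Sum = 0; so <chi_2, chi_1> = 0 (distinct irreducibles are orthogonal).

Details: Compute term by term over conjugacy classes (|C| * chi_2(C) * conj(chi_1(C))):
  1*(1)*conj(1) + 1*(exp(2*I*pi/3))*conj(exp(I*pi/3)) + 1*(exp(-2*I*pi/3))*conj(exp(2*I*pi/3)) + 1*(1)*conj(-1) + 1*(exp(2*I*pi/3))*conj(exp(-2*I*pi/3)) + 1*(exp(-2*I*pi/3))*conj(exp(-I*pi/3))
  = (1) + (exp(I*pi/3)) + (exp(2*I*pi/3)) + (-1) + (exp(-2*I*pi/3)) + (exp(-I*pi/3))
  = 0.
(Exp terms are combined using exp(i*s)*conj(exp(i*t)) = exp(i*(s-t)), and sums of them are collapsed using the identity that for every m > 1 the m distinct m-th roots of unity sum to 0, e.g. 1 + exp(2*I*pi/3) + exp(-2*I*pi/3) = 0.)
Dividing by |G| = 6 gives 0/6 = 0, matching the row-orthogonality relation <chi_2, chi_1> = [chi_2 = chi_1].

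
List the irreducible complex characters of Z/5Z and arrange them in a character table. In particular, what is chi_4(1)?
Character table of Z/5Z (irreps indexed chi_0,...,chi_4 with chi_k(m) = zeta_5^(k*m), zeta_5 = exp(2*pi*i/5)):
  irrep \ class  {0} (size 1)  {1} (size 1)    {2} (size 1)    {3} (size 1)    {4} (size 1)  
  chi_0          1             1               1               1               1             
  chi_1          1             exp(2*I*pi/5)   exp(4*I*pi/5)   exp(-4*I*pi/5)  exp(-2*I*pi/5)
  chi_2          1             exp(4*I*pi/5)   exp(-2*I*pi/5)  exp(2*I*pi/5)   exp(-4*I*pi/5)
  chi_3          1             exp(-4*I*pi/5)  exp(2*I*pi/5)   exp(-2*I*pi/5)  exp(4*I*pi/5) 
  chi_4          1             exp(-2*I*pi/5)  exp(-4*I*pi/5)  exp(4*I*pi/5)   exp(2*I*pi/5) 

Spot check: chi_4(1) = zeta_5^(4*1) = zeta_5^4 = exp(-2*I*pi/5).

Why: Z/5Z is abelian, so all 5 irreducible complex representations are 1-dimensional. They are given by chi_k(m) = zeta_5^(k*m) for k = 0,...,4. Row orthogonality: sum_m chi_k(m) conj(chi_l(m)) = 5 * [k = l].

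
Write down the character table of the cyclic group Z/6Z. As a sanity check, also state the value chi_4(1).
Character table of Z/6Z (irreps indexed chi_0,...,chi_5 with chi_k(m) = zeta_6^(k*m), zeta_6 = exp(2*pi*i/6)):
  irrep \ class  {0} (size 1)  {1} (size 1)    {2} (size 1)    {3} (size 1)  {4} (size 1)    {5} (size 1)  
  chi_0          1             1               1               1             1               1             
  chi_1          1             exp(I*pi/3)     exp(2*I*pi/3)   -1            exp(-2*I*pi/3)  exp(-I*pi/3)  
  chi_2          1             exp(2*I*pi/3)   exp(-2*I*pi/3)  1             exp(2*I*pi/3)   exp(-2*I*pi/3)
  chi_3          1             -1              1               -1            1               -1            
  chi_4          1             exp(-2*I*pi/3)  exp(2*I*pi/3)   1             exp(-2*I*pi/3)  exp(2*I*pi/3) 
  chi_5          1             exp(-I*pi/3)    exp(-2*I*pi/3)  -1            exp(2*I*pi/3)   exp(I*pi/3)   

Spot check: chi_4(1) = zeta_6^(4*1) = zeta_6^4 = exp(-2*I*pi/3).

Derivation: Z/6Z is abelian, so all 6 irreducible complex representations are 1-dimensional. They are given by chi_k(m) = zeta_6^(k*m) for k = 0,...,5. Row orthogonality: sum_m chi_k(m) conj(chi_l(m)) = 6 * [k = l].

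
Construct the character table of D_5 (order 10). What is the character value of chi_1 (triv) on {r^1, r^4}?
Conjugacy classes: {e} of size 1, {r^1, r^4} of size 2, {r^2, r^3} of size 2, {s, sr, ..., sr^4} of size 5.
Character table:
  irrep \ class              {e} (size 1)  {r^1, r^4} (size 2)  {r^2, r^3} (size 2)  {s, sr, ..., sr^4} (size 5)
  chi_1 (triv)               1             1                    1                    1                          
  chi_2 (sign: r->1, s->-1)  1             1                    1                    -1                         
  chi_3 (2d, j=1)            2             -1/2 + sqrt(5)/2     -sqrt(5)/2 - 1/2     0                          
  chi_4 (2d, j=2)            2             -sqrt(5)/2 - 1/2     -1/2 + sqrt(5)/2     0                          

Spot check: chi_1 (triv) on {r^1, r^4} = 1.

Solution. D_5 has order 2*5 = 10 with 4 conjugacy classes, hence 4 irreducibles. Sum of squared dims 1 + 1 + 4 + 4 = 10 = |G|. Linear characters come from the abelianisation; the 2-dimensional irreps have character r^k -> 2*cos(2*pi*j*k/5), reflections -> 0.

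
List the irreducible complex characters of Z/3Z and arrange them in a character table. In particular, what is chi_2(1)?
Character table of Z/3Z (irreps indexed chi_0,...,chi_2 with chi_k(m) = zeta_3^(k*m), zeta_3 = exp(2*pi*i/3)):
  irrep \ class  {0} (size 1)  {1} (size 1)    {2} (size 1)  
  chi_0          1             1               1             
  chi_1          1             exp(2*I*pi/3)   exp(-2*I*pi/3)
  chi_2          1             exp(-2*I*pi/3)  exp(2*I*pi/3) 

Spot check: chi_2(1) = zeta_3^(2*1) = zeta_3^2 = exp(-2*I*pi/3).

Explanation: Z/3Z is abelian, so all 3 irreducible complex representations are 1-dimensional. They are given by chi_k(m) = zeta_3^(k*m) for k = 0,...,2. Row orthogonality: sum_m chi_k(m) conj(chi_l(m)) = 3 * [k = l].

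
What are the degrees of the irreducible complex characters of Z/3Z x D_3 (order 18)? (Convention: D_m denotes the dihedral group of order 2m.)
Dimensions: 1, 1, 1, 1, 1, 1, 2, 2, 2

Argument: There are 9 irreducibles (= number of conjugacy classes). Their dimensions d_i satisfy sum d_i^2 = |G| = 18: 1 + 1 + 1 + 1 + 1 + 1 + 4 + 4 + 4 = 18. (For the product with Z/3Z: each of the 3 1-dim characters of Z/3Z tensors with each irrep of D_3, giving 3 copies of each D_3-dimension.)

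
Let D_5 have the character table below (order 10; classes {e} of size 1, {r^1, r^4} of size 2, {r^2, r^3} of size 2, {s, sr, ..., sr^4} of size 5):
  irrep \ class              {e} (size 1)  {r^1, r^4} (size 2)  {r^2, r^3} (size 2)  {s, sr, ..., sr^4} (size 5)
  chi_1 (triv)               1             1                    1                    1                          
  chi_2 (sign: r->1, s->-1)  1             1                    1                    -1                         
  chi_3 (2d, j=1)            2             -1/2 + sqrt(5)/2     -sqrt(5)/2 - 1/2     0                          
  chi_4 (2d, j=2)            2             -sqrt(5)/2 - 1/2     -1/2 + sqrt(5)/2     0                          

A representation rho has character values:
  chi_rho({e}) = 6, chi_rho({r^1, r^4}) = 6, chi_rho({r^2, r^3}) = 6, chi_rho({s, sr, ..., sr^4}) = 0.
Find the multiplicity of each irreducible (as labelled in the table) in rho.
Multiplicities: chi_1: 3, chi_2: 3, chi_3: 0, chi_4: 0.

Justification: Use <chi_rho, chi> = (1/|G|) sum_C |C| * chi_rho(C) * conj(chi(C)) with |G| = 10 for each irreducible chi in the table:
  <chi_rho, chi_1> = (1/10)[1*(6)*conj(1) + 2*(6)*conj(1) + 2*(6)*conj(1) + 5*(0)*conj(1)]
      = (1/10)[(6) + (12) + (12) + (0)] = 30/10 = 3
  <chi_rho, chi_2> = (1/10)[1*(6)*conj(1) + 2*(6)*conj(1) + 2*(6)*conj(1) + 5*(0)*conj(-1)]
      = (1/10)[(6) + (12) + (12) + (0)] = 30/10 = 3
  <chi_rho, chi_3> = (1/10)[1*(6)*conj(2) + 2*(6)*conj(-1/2 + sqrt(5)/2) + 2*(6)*conj(-sqrt(5)/2 - 1/2) + 5*(0)*conj(0)]
      = (1/10)[(12) + (-6 + 6*sqrt(5)) + (-6*sqrt(5) - 6) + (0)] = 0/10 = 0
  <chi_rho, chi_4> = (1/10)[1*(6)*conj(2) + 2*(6)*conj(-sqrt(5)/2 - 1/2) + 2*(6)*conj(-1/2 + sqrt(5)/2) + 5*(0)*conj(0)]
      = (1/10)[(12) + (-6*sqrt(5) - 6) + (-6 + 6*sqrt(5)) + (0)] = 0/10 = 0
Dimension check: dim(rho) = sum (mult * dim) = 3*1 + 3*1 + 0*2 + 0*2 = 6 = chi_rho(e) = 6.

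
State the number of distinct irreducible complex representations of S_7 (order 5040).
15

Working: The number of irreducible complex representations of a finite group equals its number of conjugacy classes. Conjugacy classes in S_7 correspond to cycle types, i.e. partitions of 7; there are p(7) = 15 of them, so S_7 (order 5040) has exactly 15 irreducible complex representations.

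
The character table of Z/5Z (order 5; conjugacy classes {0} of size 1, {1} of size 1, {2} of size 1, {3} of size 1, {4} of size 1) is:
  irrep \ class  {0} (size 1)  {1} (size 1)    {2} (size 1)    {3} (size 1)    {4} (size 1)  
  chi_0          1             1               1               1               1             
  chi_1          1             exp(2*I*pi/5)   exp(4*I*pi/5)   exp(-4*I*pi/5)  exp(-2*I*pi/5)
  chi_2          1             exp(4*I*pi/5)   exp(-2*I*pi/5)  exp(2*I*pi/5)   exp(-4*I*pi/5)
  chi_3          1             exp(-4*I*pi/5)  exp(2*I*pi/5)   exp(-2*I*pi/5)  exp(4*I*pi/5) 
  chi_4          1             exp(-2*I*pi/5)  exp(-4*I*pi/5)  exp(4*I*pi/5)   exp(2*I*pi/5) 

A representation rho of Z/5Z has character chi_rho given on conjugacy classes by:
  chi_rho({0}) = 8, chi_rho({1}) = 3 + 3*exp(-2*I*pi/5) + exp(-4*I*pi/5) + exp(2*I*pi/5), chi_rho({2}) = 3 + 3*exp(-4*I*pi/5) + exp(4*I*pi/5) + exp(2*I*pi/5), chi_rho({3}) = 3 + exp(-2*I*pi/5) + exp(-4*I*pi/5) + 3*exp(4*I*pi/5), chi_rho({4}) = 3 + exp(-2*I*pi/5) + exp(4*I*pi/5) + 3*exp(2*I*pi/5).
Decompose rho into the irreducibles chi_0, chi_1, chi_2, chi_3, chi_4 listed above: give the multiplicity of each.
Multiplicities: chi_0: 3, chi_1: 1, chi_2: 0, chi_3: 1, chi_4: 3.

Reasoning: Use <chi_rho, chi> = (1/|G|) sum_C |C| * chi_rho(C) * conj(chi(C)) with |G| = 5 for each irreducible chi in the table:
  <chi_rho, chi_0> = (1/5)[1*(8)*conj(1) + 1*(3 + 3*exp(-2*I*pi/5) + exp(-4*I*pi/5) + exp(2*I*pi/5))*conj(1) + 1*(3 + 3*exp(-4*I*pi/5) + exp(4*I*pi/5) + exp(2*I*pi/5))*conj(1) + 1*(3 + exp(-2*I*pi/5) + exp(-4*I*pi/5) + 3*exp(4*I*pi/5))*conj(1) + 1*(3 + exp(-2*I*pi/5) + exp(4*I*pi/5) + 3*exp(2*I*pi/5))*conj(1)]
      = (1/5)[(8) + (3 + 3*exp(-2*I*pi/5) + exp(-4*I*pi/5) + exp(2*I*pi/5)) + (3 + 3*exp(-4*I*pi/5) + exp(4*I*pi/5) + exp(2*I*pi/5)) + (3 + exp(-2*I*pi/5) + exp(-4*I*pi/5) + 3*exp(4*I*pi/5)) + (3 + exp(-2*I*pi/5) + exp(4*I*pi/5) + 3*exp(2*I*pi/5))] = 15/5 = 3
  <chi_rho, chi_1> = (1/5)[1*(8)*conj(1) + 1*(3 + 3*exp(-2*I*pi/5) + exp(-4*I*pi/5) + exp(2*I*pi/5))*conj(exp(2*I*pi/5)) + 1*(3 + 3*exp(-4*I*pi/5) + exp(4*I*pi/5) + exp(2*I*pi/5))*conj(exp(4*I*pi/5)) + 1*(3 + exp(-2*I*pi/5) + exp(-4*I*pi/5) + 3*exp(4*I*pi/5))*conj(exp(-4*I*pi/5)) + 1*(3 + exp(-2*I*pi/5) + exp(4*I*pi/5) + 3*exp(2*I*pi/5))*conj(exp(-2*I*pi/5))]
      = (1/5)[(8) + (1 + 3*exp(-2*I*pi/5) + 3*exp(-4*I*pi/5) + exp(4*I*pi/5)) + (1 + 3*exp(-4*I*pi/5) + exp(-2*I*pi/5) + 3*exp(2*I*pi/5)) + (1 + 3*exp(-2*I*pi/5) + exp(2*I*pi/5) + 3*exp(4*I*pi/5)) + (1 + exp(-4*I*pi/5) + 3*exp(4*I*pi/5) + 3*exp(2*I*pi/5))] = 5/5 = 1
  <chi_rho, chi_2> = (1/5)[1*(8)*conj(1) + 1*(3 + 3*exp(-2*I*pi/5) + exp(-4*I*pi/5) + exp(2*I*pi/5))*conj(exp(4*I*pi/5)) + 1*(3 + 3*exp(-4*I*pi/5) + exp(4*I*pi/5) + exp(2*I*pi/5))*conj(exp(-2*I*pi/5)) + 1*(3 + exp(-2*I*pi/5) + exp(-4*I*pi/5) + 3*exp(4*I*pi/5))*conj(exp(2*I*pi/5)) + 1*(3 + exp(-2*I*pi/5) + exp(4*I*pi/5) + 3*exp(2*I*pi/5))*conj(exp(-4*I*pi/5))]
      = (1/5)[(8) + (3*exp(-4*I*pi/5) + exp(-2*I*pi/5) + exp(2*I*pi/5) + 3*exp(4*I*pi/5)) + (3*exp(-2*I*pi/5) + exp(-4*I*pi/5) + exp(4*I*pi/5) + 3*exp(2*I*pi/5)) + (3*exp(-2*I*pi/5) + exp(-4*I*pi/5) + exp(4*I*pi/5) + 3*exp(2*I*pi/5)) + (3*exp(-4*I*pi/5) + exp(-2*I*pi/5) + exp(2*I*pi/5) + 3*exp(4*I*pi/5))] = 0/5 = 0
  <chi_rho, chi_3> = (1/5)[1*(8)*conj(1) + 1*(3 + 3*exp(-2*I*pi/5) + exp(-4*I*pi/5) + exp(2*I*pi/5))*conj(exp(-4*I*pi/5)) + 1*(3 + 3*exp(-4*I*pi/5) + exp(4*I*pi/5) + exp(2*I*pi/5))*conj(exp(2*I*pi/5)) + 1*(3 + exp(-2*I*pi/5) + exp(-4*I*pi/5) + 3*exp(4*I*pi/5))*conj(exp(-2*I*pi/5)) + 1*(3 + exp(-2*I*pi/5) + exp(4*I*pi/5) + 3*exp(2*I*pi/5))*conj(exp(4*I*pi/5))]
      = (1/5)[(8) + (1 + exp(-4*I*pi/5) + 3*exp(4*I*pi/5) + 3*exp(2*I*pi/5)) + (1 + 3*exp(-2*I*pi/5) + exp(2*I*pi/5) + 3*exp(4*I*pi/5)) + (1 + 3*exp(-4*I*pi/5) + exp(-2*I*pi/5) + 3*exp(2*I*pi/5)) + (1 + 3*exp(-2*I*pi/5) + 3*exp(-4*I*pi/5) + exp(4*I*pi/5))] = 5/5 = 1
  <chi_rho, chi_4> = (1/5)[1*(8)*conj(1) + 1*(3 + 3*exp(-2*I*pi/5) + exp(-4*I*pi/5) + exp(2*I*pi/5))*conj(exp(-2*I*pi/5)) + 1*(3 + 3*exp(-4*I*pi/5) + exp(4*I*pi/5) + exp(2*I*pi/5))*conj(exp(-4*I*pi/5)) + 1*(3 + exp(-2*I*pi/5) + exp(-4*I*pi/5) + 3*exp(4*I*pi/5))*conj(exp(4*I*pi/5)) + 1*(3 + exp(-2*I*pi/5) + exp(4*I*pi/5) + 3*exp(2*I*pi/5))*conj(exp(2*I*pi/5))]
      = (1/5)[(8) + (3 + exp(-2*I*pi/5) + exp(4*I*pi/5) + 3*exp(2*I*pi/5)) + (3 + exp(-2*I*pi/5) + exp(-4*I*pi/5) + 3*exp(4*I*pi/5)) + (3 + 3*exp(-4*I*pi/5) + exp(4*I*pi/5) + exp(2*I*pi/5)) + (3 + 3*exp(-2*I*pi/5) + exp(-4*I*pi/5) + exp(2*I*pi/5))] = 15/5 = 3
(Exp terms are combined using exp(i*s)*conj(exp(i*t)) = exp(i*(s-t)), and sums of them are collapsed using the identity that for every m > 1 the m distinct m-th roots of unity sum to 0, e.g. 1 + exp(2*I*pi/3) + exp(-2*I*pi/3) = 0.)
Dimension check: dim(rho) = sum (mult * dim) = 3*1 + 1*1 + 0*1 + 1*1 + 3*1 = 8 = chi_rho(e) = 8.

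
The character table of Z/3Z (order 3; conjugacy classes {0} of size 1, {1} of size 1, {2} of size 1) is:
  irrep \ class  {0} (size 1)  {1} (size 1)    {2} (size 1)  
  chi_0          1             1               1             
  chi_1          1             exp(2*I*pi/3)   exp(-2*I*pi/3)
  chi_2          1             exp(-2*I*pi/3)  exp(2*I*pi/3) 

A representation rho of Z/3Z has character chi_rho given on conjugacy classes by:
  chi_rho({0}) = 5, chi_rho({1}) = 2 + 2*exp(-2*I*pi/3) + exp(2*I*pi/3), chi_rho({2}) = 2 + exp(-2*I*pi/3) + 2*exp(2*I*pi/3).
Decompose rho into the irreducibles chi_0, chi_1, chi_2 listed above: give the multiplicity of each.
Multiplicities: chi_0: 2, chi_1: 1, chi_2: 2.

Derivation: Use <chi_rho, chi> = (1/|G|) sum_C |C| * chi_rho(C) * conj(chi(C)) with |G| = 3 for each irreducible chi in the table:
  <chi_rho, chi_0> = (1/3)[1*(5)*conj(1) + 1*(2 + 2*exp(-2*I*pi/3) + exp(2*I*pi/3))*conj(1) + 1*(2 + exp(-2*I*pi/3) + 2*exp(2*I*pi/3))*conj(1)]
      = (1/3)[(5) + (2 + 2*exp(-2*I*pi/3) + exp(2*I*pi/3)) + (2 + exp(-2*I*pi/3) + 2*exp(2*I*pi/3))] = 6/3 = 2
  <chi_rho, chi_1> = (1/3)[1*(5)*conj(1) + 1*(2 + 2*exp(-2*I*pi/3) + exp(2*I*pi/3))*conj(exp(2*I*pi/3)) + 1*(2 + exp(-2*I*pi/3) + 2*exp(2*I*pi/3))*conj(exp(-2*I*pi/3))]
      = (1/3)[(5) + (-1) + (-1)] = 3/3 = 1
  <chi_rho, chi_2> = (1/3)[1*(5)*conj(1) + 1*(2 + 2*exp(-2*I*pi/3) + exp(2*I*pi/3))*conj(exp(-2*I*pi/3)) + 1*(2 + exp(-2*I*pi/3) + 2*exp(2*I*pi/3))*conj(exp(2*I*pi/3))]
      = (1/3)[(5) + (2 + exp(-2*I*pi/3) + 2*exp(2*I*pi/3)) + (2 + 2*exp(-2*I*pi/3) + exp(2*I*pi/3))] = 6/3 = 2
(Exp terms are combined using exp(i*s)*conj(exp(i*t)) = exp(i*(s-t)), and sums of them are collapsed using the identity that for every m > 1 the m distinct m-th roots of unity sum to 0, e.g. 1 + exp(2*I*pi/3) + exp(-2*I*pi/3) = 0.)
Dimension check: dim(rho) = sum (mult * dim) = 2*1 + 1*1 + 2*1 = 5 = chi_rho(e) = 5.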